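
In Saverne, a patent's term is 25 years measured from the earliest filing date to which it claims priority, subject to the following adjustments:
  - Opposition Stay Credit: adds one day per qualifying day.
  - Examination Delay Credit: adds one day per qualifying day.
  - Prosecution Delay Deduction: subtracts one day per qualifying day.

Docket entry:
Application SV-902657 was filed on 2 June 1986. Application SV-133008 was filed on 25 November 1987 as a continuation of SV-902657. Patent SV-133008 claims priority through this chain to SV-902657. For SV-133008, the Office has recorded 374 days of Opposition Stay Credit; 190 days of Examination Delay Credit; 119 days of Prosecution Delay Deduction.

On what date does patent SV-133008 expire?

Earliest priority filing: 2 June 1986.
Base term: 2 June 1986 + 25 years → 2 June 2011.
Opposition Stay Credit: +374 days → 10 June 2012.
Examination Delay Credit: +190 days → 17 December 2012.
Prosecution Delay Deduction: −119 days → 20 August 2012.

2012-08-20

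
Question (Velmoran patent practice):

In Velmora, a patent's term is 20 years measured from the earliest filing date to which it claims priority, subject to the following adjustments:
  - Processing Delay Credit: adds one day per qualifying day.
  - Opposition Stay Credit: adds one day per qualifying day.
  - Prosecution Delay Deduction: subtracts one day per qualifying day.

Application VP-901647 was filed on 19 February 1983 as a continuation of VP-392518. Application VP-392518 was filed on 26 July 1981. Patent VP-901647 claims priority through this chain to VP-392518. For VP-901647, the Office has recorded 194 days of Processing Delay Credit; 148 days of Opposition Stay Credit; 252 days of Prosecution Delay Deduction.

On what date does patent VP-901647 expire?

October 24, 2001

Earliest priority filing: 26 July 1981.
Base term: 26 July 1981 + 20 years → 26 July 2001.
Processing Delay Credit: +194 days → 5 February 2002.
Opposition Stay Credit: +148 days → 3 July 2002.
Prosecution Delay Deduction: −252 days → 24 October 2001.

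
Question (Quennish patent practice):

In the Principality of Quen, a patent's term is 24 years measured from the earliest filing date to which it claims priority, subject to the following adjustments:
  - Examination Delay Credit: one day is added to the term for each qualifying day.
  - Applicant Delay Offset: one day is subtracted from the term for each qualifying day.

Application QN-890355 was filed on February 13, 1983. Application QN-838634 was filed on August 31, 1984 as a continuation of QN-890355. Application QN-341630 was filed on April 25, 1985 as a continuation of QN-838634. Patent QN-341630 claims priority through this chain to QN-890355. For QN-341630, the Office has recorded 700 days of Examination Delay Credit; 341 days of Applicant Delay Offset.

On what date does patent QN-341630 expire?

February 7, 2008

Earliest priority filing: 13 February 1983.
Base term: 13 February 1983 + 24 years → 13 February 2007.
Examination Delay Credit: +700 days → 13 January 2009.
Applicant Delay Offset: −341 days → 7 February 2008.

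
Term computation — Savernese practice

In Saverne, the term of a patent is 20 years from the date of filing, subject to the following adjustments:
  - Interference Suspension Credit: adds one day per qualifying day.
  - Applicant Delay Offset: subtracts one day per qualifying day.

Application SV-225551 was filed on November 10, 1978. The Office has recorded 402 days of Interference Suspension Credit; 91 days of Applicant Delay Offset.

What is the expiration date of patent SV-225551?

September 17, 1999

Base term: filing date + 20 years → 10 November 1998.
Interference Suspension Credit: +402 days → 17 December 1999.
Applicant Delay Offset: −91 days → 17 September 1999.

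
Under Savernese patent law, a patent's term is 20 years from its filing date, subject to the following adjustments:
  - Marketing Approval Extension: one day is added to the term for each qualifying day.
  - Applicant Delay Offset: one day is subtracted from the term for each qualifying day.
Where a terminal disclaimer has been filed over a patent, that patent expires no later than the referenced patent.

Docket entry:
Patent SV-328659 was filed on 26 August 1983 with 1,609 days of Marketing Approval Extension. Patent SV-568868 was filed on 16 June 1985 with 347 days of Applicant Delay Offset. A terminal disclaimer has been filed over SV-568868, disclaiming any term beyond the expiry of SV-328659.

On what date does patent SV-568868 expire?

Natural term of SV-568868:
  Base: filing + 20 years → 16 June 2005.
  Applicant Delay Offset: −347 days → 4 July 2004.
Expiry of referenced patent SV-328659:
  Base: filing + 20 years → 26 August 2003.
  Marketing Approval Extension: +1609 days → 21 January 2008.
Terminal disclaimer: SV-568868 expires on the earlier of 4 July 2004 and 21 January 2008.

July 4, 2004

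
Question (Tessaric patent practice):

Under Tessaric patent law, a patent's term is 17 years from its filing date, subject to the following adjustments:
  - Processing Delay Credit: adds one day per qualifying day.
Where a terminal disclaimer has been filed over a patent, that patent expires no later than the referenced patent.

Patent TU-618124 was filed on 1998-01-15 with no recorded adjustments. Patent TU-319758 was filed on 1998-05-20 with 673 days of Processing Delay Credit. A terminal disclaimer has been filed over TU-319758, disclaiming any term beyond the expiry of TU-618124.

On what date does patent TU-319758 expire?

2015-01-15

Natural term of TU-319758:
  Base: filing + 17 years → 20 May 2015.
  Processing Delay Credit: +673 days → 23 March 2017.
Expiry of referenced patent TU-618124:
  Base: filing + 17 years → 15 January 2015.
Terminal disclaimer: TU-319758 expires on the earlier of 23 March 2017 and 15 January 2015.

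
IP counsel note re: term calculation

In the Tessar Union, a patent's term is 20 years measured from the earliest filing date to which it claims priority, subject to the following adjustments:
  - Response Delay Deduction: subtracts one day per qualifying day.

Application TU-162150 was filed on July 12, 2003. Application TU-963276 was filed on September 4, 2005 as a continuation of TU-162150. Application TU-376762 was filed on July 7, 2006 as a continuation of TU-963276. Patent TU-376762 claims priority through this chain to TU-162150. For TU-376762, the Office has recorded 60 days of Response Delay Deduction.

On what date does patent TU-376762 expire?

Earliest priority filing: 12 July 2003.
Base term: 12 July 2003 + 20 years → 12 July 2023.
Response Delay Deduction: −60 days → 13 May 2023.

2023-05-13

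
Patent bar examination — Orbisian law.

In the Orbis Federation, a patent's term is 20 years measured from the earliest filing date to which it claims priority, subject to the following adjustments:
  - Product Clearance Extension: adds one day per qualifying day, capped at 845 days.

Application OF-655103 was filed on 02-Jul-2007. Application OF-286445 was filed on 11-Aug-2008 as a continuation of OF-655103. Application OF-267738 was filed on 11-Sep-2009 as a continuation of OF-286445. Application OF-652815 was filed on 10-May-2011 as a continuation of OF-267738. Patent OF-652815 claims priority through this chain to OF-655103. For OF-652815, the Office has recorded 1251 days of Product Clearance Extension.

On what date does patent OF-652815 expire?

October 24, 2029

Earliest priority filing: 2 July 2007.
Base term: 2 July 2007 + 20 years → 2 July 2027.
Product Clearance Extension: 1251 days claimed exceeds the 845-day cap, so +845 days → 24 October 2029.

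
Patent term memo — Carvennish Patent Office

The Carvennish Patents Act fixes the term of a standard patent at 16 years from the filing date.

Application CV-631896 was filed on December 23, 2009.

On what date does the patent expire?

Filing date + 16 years → 23 December 2025.

2025-12-23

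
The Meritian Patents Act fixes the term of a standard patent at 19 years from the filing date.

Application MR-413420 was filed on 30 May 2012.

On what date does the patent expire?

Filing date + 19 years → 30 May 2031.

May 30, 2031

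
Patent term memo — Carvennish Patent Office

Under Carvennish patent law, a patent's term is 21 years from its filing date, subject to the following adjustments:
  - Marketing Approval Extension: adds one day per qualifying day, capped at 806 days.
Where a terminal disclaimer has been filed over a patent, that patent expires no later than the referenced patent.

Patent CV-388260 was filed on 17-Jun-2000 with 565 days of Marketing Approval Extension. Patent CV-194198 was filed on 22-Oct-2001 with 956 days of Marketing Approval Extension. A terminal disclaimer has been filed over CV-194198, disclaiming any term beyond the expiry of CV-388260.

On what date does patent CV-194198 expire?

Natural term of CV-194198:
  Base: filing + 21 years → 22 October 2022.
  Marketing Approval Extension: 956 days claimed exceeds the 806-day cap, so +806 days → 5 January 2025.
Expiry of referenced patent CV-388260:
  Base: filing + 21 years → 17 June 2021.
  Marketing Approval Extension: 565 days (within the 806-day cap) → +565 days → 3 January 2023.
Terminal disclaimer: CV-194198 expires on the earlier of 5 January 2025 and 3 January 2023.

2023-01-03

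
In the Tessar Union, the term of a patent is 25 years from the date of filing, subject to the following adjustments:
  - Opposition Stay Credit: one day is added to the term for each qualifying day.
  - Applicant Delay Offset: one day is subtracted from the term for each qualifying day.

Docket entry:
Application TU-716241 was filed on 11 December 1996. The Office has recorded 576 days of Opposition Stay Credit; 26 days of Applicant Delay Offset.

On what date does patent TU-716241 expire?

Base term: filing date + 25 years → 11 December 2021.
Opposition Stay Credit: +576 days → 10 July 2023.
Applicant Delay Offset: −26 days → 14 June 2023.

2023-06-14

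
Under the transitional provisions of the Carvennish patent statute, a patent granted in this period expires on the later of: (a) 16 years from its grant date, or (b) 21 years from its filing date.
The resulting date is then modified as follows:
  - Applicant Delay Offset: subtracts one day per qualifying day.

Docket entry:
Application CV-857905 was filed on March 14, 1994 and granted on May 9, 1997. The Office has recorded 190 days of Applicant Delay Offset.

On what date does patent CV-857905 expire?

2014-09-05

(a) grant + 16 years → 9 May 2013.
(b) filing + 21 years → 14 March 2015.
Later of the two: 14 March 2015.
Applicant Delay Offset: −190 days → 5 September 2014.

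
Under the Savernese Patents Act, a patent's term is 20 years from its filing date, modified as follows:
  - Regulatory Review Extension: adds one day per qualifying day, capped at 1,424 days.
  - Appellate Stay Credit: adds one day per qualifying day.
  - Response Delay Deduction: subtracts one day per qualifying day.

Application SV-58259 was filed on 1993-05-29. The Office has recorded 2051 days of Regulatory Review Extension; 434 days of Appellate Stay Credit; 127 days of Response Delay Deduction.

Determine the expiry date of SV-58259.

Base term: filing date + 20 years → 29 May 2013.
Regulatory Review Extension: 2051 days claimed exceeds the 1424-day cap, so +1424 days → 22 April 2017.
Appellate Stay Credit: +434 days → 30 June 2018.
Response Delay Deduction: −127 days → 23 February 2018.

February 23, 2018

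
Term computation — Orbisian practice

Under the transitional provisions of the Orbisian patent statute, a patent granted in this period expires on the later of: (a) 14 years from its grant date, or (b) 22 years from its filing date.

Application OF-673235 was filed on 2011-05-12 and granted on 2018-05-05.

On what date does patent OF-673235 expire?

2033-05-12

(a) grant + 14 years → 5 May 2032.
(b) filing + 22 years → 12 May 2033.
Later of the two: 12 May 2033.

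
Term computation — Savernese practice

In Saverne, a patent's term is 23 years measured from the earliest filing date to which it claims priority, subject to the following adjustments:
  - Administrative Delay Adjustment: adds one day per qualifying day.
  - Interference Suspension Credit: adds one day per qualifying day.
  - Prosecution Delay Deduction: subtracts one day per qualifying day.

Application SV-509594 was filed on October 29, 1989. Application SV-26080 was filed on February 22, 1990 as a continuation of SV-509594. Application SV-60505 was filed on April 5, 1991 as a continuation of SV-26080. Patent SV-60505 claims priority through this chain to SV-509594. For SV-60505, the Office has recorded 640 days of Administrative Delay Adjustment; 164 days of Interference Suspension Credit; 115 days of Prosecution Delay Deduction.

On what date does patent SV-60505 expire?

2014-09-18

Earliest priority filing: 29 October 1989.
Base term: 29 October 1989 + 23 years → 29 October 2012.
Administrative Delay Adjustment: +640 days → 31 July 2014.
Interference Suspension Credit: +164 days → 11 January 2015.
Prosecution Delay Deduction: −115 days → 18 September 2014.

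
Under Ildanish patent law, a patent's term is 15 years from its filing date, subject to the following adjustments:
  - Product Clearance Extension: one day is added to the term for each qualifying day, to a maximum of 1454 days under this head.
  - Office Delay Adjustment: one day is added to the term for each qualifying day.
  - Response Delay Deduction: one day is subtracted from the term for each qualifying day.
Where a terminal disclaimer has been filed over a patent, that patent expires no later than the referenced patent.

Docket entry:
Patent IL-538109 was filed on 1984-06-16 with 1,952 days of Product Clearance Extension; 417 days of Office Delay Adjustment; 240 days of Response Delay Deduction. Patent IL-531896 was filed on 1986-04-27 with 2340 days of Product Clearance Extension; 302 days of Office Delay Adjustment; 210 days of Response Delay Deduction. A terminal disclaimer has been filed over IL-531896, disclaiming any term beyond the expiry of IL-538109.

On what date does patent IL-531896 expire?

December 3, 2003

Natural term of IL-531896:
  Base: filing + 15 years → 27 April 2001.
  Product Clearance Extension: 2340 days claimed exceeds the 1454-day cap, so +1454 days → 20 April 2005.
  Office Delay Adjustment: +302 days → 16 February 2006.
  Response Delay Deduction: −210 days → 21 July 2005.
Expiry of referenced patent IL-538109:
  Base: filing + 15 years → 16 June 1999.
  Product Clearance Extension: 1952 days claimed exceeds the 1454-day cap, so +1454 days → 9 June 2003.
  Office Delay Adjustment: +417 days → 30 July 2004.
  Response Delay Deduction: −240 days → 3 December 2003.
Terminal disclaimer: IL-531896 expires on the earlier of 21 July 2005 and 3 December 2003.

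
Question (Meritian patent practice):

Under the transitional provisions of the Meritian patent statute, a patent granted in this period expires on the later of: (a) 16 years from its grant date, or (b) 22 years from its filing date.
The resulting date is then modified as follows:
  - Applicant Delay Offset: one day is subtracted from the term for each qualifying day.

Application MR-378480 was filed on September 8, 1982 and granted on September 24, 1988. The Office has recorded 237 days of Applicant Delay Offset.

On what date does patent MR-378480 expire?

(a) grant + 16 years → 24 September 2004.
(b) filing + 22 years → 8 September 2004.
Later of the two: 24 September 2004.
Applicant Delay Offset: −237 days → 31 January 2004.

2004-01-31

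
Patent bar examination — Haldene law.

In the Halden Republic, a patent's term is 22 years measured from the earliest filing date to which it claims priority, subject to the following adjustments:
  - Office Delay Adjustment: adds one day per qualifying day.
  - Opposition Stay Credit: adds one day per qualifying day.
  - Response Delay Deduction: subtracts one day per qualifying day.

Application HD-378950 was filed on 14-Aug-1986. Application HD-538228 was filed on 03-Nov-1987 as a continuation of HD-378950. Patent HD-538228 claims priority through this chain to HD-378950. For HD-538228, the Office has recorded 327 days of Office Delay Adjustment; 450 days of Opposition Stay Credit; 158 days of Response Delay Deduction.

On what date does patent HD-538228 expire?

2010-04-25

Earliest priority filing: 14 August 1986.
Base term: 14 August 1986 + 22 years → 14 August 2008.
Office Delay Adjustment: +327 days → 7 July 2009.
Opposition Stay Credit: +450 days → 30 September 2010.
Response Delay Deduction: −158 days → 25 April 2010.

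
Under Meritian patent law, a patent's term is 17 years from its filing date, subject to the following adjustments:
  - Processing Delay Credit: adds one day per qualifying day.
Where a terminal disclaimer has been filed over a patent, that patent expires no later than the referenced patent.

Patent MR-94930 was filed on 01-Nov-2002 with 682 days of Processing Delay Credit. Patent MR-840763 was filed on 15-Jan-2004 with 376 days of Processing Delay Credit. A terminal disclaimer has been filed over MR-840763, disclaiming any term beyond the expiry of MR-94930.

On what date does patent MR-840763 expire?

September 13, 2021

Natural term of MR-840763:
  Base: filing + 17 years → 15 January 2021.
  Processing Delay Credit: +376 days → 26 January 2022.
Expiry of referenced patent MR-94930:
  Base: filing + 17 years → 1 November 2019.
  Processing Delay Credit: +682 days → 13 September 2021.
Terminal disclaimer: MR-840763 expires on the earlier of 26 January 2022 and 13 September 2021.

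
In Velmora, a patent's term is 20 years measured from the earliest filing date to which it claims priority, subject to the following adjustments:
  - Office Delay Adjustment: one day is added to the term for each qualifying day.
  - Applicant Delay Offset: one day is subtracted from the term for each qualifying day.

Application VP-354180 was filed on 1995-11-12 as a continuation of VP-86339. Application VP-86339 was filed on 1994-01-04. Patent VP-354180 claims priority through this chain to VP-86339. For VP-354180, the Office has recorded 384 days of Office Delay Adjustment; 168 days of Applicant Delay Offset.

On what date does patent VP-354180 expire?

Earliest priority filing: 4 January 1994.
Base term: 4 January 1994 + 20 years → 4 January 2014.
Office Delay Adjustment: +384 days → 23 January 2015.
Applicant Delay Offset: −168 days → 8 August 2014.

August 8, 2014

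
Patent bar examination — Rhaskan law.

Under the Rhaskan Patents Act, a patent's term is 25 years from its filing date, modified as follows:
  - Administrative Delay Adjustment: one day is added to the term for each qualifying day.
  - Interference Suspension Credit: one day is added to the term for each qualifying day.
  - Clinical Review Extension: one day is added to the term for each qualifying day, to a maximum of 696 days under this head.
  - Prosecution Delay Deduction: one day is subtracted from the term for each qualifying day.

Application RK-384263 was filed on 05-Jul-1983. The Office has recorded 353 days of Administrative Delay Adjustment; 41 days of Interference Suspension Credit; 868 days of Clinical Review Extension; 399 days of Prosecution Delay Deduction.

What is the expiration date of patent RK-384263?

Base term: filing date + 25 years → 5 July 2008.
Administrative Delay Adjustment: +353 days → 23 June 2009.
Interference Suspension Credit: +41 days → 3 August 2009.
Clinical Review Extension: 868 days claimed exceeds the 696-day cap, so +696 days → 30 June 2011.
Prosecution Delay Deduction: −399 days → 27 May 2010.

May 27, 2010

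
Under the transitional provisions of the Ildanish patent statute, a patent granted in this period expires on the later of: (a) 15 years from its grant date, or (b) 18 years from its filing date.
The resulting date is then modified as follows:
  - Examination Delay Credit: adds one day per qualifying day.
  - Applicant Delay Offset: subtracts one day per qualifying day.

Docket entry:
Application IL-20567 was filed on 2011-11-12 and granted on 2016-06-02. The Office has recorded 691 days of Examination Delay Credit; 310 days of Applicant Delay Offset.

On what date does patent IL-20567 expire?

June 17, 2032

(a) grant + 15 years → 2 June 2031.
(b) filing + 18 years → 12 November 2029.
Later of the two: 2 June 2031.
Examination Delay Credit: +691 days → 23 April 2033.
Applicant Delay Offset: −310 days → 17 June 2032.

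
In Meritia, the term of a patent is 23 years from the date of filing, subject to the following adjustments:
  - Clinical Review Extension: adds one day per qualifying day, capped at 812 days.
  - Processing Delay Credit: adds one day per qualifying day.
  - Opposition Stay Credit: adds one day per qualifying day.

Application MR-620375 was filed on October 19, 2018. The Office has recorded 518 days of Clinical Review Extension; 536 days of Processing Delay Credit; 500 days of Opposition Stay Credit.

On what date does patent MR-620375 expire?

2046-01-20

Base term: filing date + 23 years → 19 October 2041.
Clinical Review Extension: 518 days (within the 812-day cap) → +518 days → 21 March 2043.
Processing Delay Credit: +536 days → 7 September 2044.
Opposition Stay Credit: +500 days → 20 January 2046.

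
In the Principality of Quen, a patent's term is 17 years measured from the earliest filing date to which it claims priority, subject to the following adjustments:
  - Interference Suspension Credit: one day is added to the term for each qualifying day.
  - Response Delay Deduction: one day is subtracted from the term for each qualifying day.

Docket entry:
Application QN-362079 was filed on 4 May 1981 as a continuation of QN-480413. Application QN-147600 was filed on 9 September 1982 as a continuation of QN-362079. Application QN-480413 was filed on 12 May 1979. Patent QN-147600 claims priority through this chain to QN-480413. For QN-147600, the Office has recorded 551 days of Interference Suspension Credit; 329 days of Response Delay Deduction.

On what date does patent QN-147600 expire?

1996-12-20

Earliest priority filing: 12 May 1979.
Base term: 12 May 1979 + 17 years → 12 May 1996.
Interference Suspension Credit: +551 days → 14 November 1997.
Response Delay Deduction: −329 days → 20 December 1996.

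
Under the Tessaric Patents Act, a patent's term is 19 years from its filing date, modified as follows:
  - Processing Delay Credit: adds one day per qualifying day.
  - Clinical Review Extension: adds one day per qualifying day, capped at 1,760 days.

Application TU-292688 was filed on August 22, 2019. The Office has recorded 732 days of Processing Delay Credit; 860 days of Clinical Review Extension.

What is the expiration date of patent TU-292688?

2042-12-31

Base term: filing date + 19 years → 22 August 2038.
Processing Delay Credit: +732 days → 23 August 2040.
Clinical Review Extension: 860 days (within the 1760-day cap) → +860 days → 31 December 2042.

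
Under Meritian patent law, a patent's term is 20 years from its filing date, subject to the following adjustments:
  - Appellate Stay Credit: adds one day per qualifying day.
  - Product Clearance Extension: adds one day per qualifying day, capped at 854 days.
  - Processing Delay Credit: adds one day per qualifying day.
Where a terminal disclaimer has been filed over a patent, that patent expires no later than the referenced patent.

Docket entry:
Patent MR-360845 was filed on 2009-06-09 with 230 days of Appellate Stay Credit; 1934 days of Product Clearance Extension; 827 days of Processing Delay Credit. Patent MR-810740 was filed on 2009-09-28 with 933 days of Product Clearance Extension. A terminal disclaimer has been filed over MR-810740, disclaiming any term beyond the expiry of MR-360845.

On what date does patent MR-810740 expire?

Natural term of MR-810740:
  Base: filing + 20 years → 28 September 2029.
  Product Clearance Extension: 933 days claimed exceeds the 854-day cap, so +854 days → 30 January 2032.
Expiry of referenced patent MR-360845:
  Base: filing + 20 years → 9 June 2029.
  Appellate Stay Credit: +230 days → 25 January 2030.
  Product Clearance Extension: 1934 days claimed exceeds the 854-day cap, so +854 days → 28 May 2032.
  Processing Delay Credit: +827 days → 2 September 2034.
Terminal disclaimer: MR-810740 expires on the earlier of 30 January 2032 and 2 September 2034.

January 30, 2032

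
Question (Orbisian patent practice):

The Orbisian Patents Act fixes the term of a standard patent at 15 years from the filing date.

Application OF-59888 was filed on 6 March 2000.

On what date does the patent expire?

Filing date + 15 years → 6 March 2015.

March 6, 2015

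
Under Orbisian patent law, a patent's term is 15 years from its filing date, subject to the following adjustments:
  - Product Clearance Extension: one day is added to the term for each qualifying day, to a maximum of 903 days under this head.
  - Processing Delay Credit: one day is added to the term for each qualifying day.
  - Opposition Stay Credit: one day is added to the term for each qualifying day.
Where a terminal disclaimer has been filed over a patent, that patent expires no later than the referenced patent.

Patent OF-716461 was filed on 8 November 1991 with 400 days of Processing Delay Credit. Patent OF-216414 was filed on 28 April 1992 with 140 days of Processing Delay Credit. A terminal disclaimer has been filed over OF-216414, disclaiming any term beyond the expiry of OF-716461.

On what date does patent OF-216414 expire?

Natural term of OF-216414:
  Base: filing + 15 years → 28 April 2007.
  Processing Delay Credit: +140 days → 15 September 2007.
Expiry of referenced patent OF-716461:
  Base: filing + 15 years → 8 November 2006.
  Processing Delay Credit: +400 days → 13 December 2007.
Terminal disclaimer: OF-216414 expires on the earlier of 15 September 2007 and 13 December 2007.

2007-09-15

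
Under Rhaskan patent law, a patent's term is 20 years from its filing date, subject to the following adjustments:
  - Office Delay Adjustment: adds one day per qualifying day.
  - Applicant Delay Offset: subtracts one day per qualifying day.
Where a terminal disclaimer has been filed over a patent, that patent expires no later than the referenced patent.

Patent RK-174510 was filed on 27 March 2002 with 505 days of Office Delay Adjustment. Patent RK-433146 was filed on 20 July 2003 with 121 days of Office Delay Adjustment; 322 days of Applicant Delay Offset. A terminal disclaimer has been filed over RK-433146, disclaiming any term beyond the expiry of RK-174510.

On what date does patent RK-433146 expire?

2022-12-31

Natural term of RK-433146:
  Base: filing + 20 years → 20 July 2023.
  Office Delay Adjustment: +121 days → 18 November 2023.
  Applicant Delay Offset: −322 days → 31 December 2022.
Expiry of referenced patent RK-174510:
  Base: filing + 20 years → 27 March 2022.
  Office Delay Adjustment: +505 days → 14 August 2023.
Terminal disclaimer: RK-433146 expires on the earlier of 31 December 2022 and 14 August 2023.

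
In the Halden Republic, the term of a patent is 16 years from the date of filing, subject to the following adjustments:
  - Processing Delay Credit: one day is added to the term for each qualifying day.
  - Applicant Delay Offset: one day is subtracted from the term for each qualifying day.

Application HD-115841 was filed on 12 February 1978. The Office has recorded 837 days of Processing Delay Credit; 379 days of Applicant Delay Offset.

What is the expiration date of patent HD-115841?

May 16, 1995

Base term: filing date + 16 years → 12 February 1994.
Processing Delay Credit: +837 days → 29 May 1996.
Applicant Delay Offset: −379 days → 16 May 1995.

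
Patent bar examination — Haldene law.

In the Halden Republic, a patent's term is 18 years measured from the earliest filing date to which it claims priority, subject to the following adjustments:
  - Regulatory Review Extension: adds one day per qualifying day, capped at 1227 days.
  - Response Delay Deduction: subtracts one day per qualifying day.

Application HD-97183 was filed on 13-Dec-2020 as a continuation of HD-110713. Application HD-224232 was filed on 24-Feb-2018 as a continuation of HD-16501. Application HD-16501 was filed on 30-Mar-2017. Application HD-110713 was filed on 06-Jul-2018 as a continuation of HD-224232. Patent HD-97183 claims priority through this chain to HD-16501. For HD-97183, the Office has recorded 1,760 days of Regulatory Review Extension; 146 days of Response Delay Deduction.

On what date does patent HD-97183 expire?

2038-03-15

Earliest priority filing: 30 March 2017.
Base term: 30 March 2017 + 18 years → 30 March 2035.
Regulatory Review Extension: 1760 days claimed exceeds the 1227-day cap, so +1227 days → 8 August 2038.
Response Delay Deduction: −146 days → 15 March 2038.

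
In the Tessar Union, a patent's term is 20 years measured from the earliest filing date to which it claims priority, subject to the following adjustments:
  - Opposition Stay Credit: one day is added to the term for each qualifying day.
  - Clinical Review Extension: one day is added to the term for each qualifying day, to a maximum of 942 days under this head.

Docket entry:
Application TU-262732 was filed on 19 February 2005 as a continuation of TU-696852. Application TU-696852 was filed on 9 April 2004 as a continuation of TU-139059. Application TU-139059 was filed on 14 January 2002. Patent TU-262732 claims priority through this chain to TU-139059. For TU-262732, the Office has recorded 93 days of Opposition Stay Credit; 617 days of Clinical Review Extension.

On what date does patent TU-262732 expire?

Earliest priority filing: 14 January 2002.
Base term: 14 January 2002 + 20 years → 14 January 2022.
Opposition Stay Credit: +93 days → 17 April 2022.
Clinical Review Extension: 617 days (within the 942-day cap) → +617 days → 25 December 2023.

December 25, 2023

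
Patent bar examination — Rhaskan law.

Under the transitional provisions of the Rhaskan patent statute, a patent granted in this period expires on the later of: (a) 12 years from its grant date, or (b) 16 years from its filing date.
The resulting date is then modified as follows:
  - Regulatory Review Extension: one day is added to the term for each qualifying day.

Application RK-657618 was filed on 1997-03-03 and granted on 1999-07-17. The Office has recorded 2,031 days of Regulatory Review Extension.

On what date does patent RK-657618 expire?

September 24, 2018

(a) grant + 12 years → 17 July 2011.
(b) filing + 16 years → 3 March 2013.
Later of the two: 3 March 2013.
Regulatory Review Extension: +2031 days → 24 September 2018.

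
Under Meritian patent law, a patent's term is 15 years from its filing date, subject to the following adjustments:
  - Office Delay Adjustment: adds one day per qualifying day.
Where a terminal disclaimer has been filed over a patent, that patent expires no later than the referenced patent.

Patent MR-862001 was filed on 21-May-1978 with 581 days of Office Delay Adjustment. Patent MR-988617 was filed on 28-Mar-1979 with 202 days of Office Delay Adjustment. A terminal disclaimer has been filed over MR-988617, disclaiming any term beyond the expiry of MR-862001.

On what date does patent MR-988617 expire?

Natural term of MR-988617:
  Base: filing + 15 years → 28 March 1994.
  Office Delay Adjustment: +202 days → 16 October 1994.
Expiry of referenced patent MR-862001:
  Base: filing + 15 years → 21 May 1993.
  Office Delay Adjustment: +581 days → 23 December 1994.
Terminal disclaimer: MR-988617 expires on the earlier of 16 October 1994 and 23 December 1994.

1994-10-16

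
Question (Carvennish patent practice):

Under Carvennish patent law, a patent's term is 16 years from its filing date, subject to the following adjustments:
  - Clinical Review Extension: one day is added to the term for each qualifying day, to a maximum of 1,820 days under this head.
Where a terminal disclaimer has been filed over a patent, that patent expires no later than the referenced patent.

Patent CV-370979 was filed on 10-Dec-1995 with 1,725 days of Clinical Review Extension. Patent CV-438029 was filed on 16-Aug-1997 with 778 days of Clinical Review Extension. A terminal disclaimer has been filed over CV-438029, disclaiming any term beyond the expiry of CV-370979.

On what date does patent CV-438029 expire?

2015-10-03

Natural term of CV-438029:
  Base: filing + 16 years → 16 August 2013.
  Clinical Review Extension: 778 days (within the 1820-day cap) → +778 days → 3 October 2015.
Expiry of referenced patent CV-370979:
  Base: filing + 16 years → 10 December 2011.
  Clinical Review Extension: 1725 days (within the 1820-day cap) → +1725 days → 30 August 2016.
Terminal disclaimer: CV-438029 expires on the earlier of 3 October 2015 and 30 August 2016.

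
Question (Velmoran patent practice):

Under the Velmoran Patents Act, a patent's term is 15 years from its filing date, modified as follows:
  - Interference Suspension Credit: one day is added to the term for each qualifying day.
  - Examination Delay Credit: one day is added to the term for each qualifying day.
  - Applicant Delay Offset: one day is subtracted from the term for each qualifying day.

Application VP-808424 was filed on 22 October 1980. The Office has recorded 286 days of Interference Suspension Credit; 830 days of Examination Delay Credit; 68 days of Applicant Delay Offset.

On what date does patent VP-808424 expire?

1998-09-04

Base term: filing date + 15 years → 22 October 1995.
Interference Suspension Credit: +286 days → 3 August 1996.
Examination Delay Credit: +830 days → 11 November 1998.
Applicant Delay Offset: −68 days → 4 September 1998.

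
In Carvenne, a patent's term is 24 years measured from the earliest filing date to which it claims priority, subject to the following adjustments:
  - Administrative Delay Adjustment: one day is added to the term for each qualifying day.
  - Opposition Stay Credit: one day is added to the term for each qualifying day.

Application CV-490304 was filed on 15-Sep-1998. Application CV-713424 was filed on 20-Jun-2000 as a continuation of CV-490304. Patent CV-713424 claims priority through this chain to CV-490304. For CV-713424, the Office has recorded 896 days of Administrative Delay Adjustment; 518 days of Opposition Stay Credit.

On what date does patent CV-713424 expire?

July 30, 2026

Earliest priority filing: 15 September 1998.
Base term: 15 September 1998 + 24 years → 15 September 2022.
Administrative Delay Adjustment: +896 days → 27 February 2025.
Opposition Stay Credit: +518 days → 30 July 2026.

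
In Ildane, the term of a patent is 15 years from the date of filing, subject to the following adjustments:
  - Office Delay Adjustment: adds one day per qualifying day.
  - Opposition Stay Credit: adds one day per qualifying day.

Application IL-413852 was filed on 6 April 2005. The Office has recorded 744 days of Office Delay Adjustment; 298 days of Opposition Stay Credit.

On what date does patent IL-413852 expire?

2023-02-12

Base term: filing date + 15 years → 6 April 2020.
Office Delay Adjustment: +744 days → 20 April 2022.
Opposition Stay Credit: +298 days → 12 February 2023.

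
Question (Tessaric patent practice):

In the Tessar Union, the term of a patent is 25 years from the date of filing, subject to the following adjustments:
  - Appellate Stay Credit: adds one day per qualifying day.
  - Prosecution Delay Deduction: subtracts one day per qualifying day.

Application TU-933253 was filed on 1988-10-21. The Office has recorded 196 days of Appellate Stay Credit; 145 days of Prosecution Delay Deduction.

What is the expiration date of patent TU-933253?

Base term: filing date + 25 years → 21 October 2013.
Appellate Stay Credit: +196 days → 5 May 2014.
Prosecution Delay Deduction: −145 days → 11 December 2013.

2013-12-11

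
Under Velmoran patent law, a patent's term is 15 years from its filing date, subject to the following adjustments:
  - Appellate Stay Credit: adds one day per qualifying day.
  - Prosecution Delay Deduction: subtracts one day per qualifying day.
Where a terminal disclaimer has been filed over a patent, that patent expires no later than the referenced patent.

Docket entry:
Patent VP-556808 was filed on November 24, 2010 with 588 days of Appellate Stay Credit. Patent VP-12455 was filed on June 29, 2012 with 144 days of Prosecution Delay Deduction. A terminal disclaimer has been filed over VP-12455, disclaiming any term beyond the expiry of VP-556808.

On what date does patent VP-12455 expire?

2027-02-05

Natural term of VP-12455:
  Base: filing + 15 years → 29 June 2027.
  Prosecution Delay Deduction: −144 days → 5 February 2027.
Expiry of referenced patent VP-556808:
  Base: filing + 15 years → 24 November 2025.
  Appellate Stay Credit: +588 days → 5 July 2027.
Terminal disclaimer: VP-12455 expires on the earlier of 5 February 2027 and 5 July 2027.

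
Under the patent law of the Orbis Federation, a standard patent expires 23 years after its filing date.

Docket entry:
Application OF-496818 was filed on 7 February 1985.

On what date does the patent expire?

Filing date + 23 years → 7 February 2008.

2008-02-07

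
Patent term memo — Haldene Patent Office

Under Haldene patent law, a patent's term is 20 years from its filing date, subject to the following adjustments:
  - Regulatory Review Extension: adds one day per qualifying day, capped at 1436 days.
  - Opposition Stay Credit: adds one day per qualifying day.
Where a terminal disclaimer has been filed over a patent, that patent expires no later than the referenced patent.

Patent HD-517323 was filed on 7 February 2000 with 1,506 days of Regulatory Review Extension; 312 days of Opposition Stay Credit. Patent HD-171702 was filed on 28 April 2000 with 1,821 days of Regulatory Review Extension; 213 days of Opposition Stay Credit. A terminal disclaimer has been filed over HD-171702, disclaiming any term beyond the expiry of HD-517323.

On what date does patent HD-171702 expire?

Natural term of HD-171702:
  Base: filing + 20 years → 28 April 2020.
  Regulatory Review Extension: 1821 days claimed exceeds the 1436-day cap, so +1436 days → 3 April 2024.
  Opposition Stay Credit: +213 days → 2 November 2024.
Expiry of referenced patent HD-517323:
  Base: filing + 20 years → 7 February 2020.
  Regulatory Review Extension: 1506 days claimed exceeds the 1436-day cap, so +1436 days → 13 January 2024.
  Opposition Stay Credit: +312 days → 20 November 2024.
Terminal disclaimer: HD-171702 expires on the earlier of 2 November 2024 and 20 November 2024.

2024-11-02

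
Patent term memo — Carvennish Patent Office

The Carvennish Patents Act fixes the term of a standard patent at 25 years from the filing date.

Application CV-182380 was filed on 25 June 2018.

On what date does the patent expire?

Filing date + 25 years → 25 June 2043.

June 25, 2043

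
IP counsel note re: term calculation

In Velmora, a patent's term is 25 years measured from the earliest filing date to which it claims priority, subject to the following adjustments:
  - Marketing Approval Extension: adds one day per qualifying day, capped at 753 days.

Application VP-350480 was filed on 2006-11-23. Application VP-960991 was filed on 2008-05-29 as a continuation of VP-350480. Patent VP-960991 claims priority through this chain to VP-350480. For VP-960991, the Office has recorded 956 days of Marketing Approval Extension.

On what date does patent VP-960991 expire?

Earliest priority filing: 23 November 2006.
Base term: 23 November 2006 + 25 years → 23 November 2031.
Marketing Approval Extension: 956 days claimed exceeds the 753-day cap, so +753 days → 15 December 2033.

December 15, 2033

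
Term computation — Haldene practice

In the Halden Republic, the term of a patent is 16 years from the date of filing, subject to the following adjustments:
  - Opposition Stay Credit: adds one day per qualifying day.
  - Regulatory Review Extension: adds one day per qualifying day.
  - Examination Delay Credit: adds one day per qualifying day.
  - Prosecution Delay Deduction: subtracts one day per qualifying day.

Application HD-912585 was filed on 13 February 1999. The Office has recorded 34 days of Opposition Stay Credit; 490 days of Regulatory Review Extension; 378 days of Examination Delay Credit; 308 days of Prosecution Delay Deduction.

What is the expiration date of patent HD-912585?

Base term: filing date + 16 years → 13 February 2015.
Opposition Stay Credit: +34 days → 19 March 2015.
Regulatory Review Extension: +490 days → 21 July 2016.
Examination Delay Credit: +378 days → 3 August 2017.
Prosecution Delay Deduction: −308 days → 29 September 2016.

September 29, 2016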